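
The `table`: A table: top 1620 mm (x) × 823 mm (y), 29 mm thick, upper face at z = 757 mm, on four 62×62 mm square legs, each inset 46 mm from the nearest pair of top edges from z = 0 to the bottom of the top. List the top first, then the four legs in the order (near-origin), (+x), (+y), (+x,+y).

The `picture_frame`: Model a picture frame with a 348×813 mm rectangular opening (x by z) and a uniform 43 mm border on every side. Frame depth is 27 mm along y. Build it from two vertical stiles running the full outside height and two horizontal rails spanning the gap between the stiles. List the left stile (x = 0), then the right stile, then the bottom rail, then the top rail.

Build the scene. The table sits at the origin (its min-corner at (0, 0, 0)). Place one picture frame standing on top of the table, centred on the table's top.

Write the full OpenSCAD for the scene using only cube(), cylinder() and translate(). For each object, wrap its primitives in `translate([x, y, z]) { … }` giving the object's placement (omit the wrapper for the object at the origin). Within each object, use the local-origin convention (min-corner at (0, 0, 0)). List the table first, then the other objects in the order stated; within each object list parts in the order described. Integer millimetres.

translate([0, 0, 728]) cube([1620, 823, 29]);
translate([46, 46, 0]) cube([62, 62, 728]);
translate([1512, 46, 0]) cube([62, 62, 728]);
translate([46, 715, 0]) cube([62, 62, 728]);
translate([1512, 715, 0]) cube([62, 62, 728]);
translate([593, 398, 757]) {
  cube([43, 27, 899]);
  translate([391, 0, 0]) cube([43, 27, 899]);
  translate([43, 0, 0]) cube([348, 27, 43]);
  translate([43, 0, 856]) cube([348, 27, 43]);
}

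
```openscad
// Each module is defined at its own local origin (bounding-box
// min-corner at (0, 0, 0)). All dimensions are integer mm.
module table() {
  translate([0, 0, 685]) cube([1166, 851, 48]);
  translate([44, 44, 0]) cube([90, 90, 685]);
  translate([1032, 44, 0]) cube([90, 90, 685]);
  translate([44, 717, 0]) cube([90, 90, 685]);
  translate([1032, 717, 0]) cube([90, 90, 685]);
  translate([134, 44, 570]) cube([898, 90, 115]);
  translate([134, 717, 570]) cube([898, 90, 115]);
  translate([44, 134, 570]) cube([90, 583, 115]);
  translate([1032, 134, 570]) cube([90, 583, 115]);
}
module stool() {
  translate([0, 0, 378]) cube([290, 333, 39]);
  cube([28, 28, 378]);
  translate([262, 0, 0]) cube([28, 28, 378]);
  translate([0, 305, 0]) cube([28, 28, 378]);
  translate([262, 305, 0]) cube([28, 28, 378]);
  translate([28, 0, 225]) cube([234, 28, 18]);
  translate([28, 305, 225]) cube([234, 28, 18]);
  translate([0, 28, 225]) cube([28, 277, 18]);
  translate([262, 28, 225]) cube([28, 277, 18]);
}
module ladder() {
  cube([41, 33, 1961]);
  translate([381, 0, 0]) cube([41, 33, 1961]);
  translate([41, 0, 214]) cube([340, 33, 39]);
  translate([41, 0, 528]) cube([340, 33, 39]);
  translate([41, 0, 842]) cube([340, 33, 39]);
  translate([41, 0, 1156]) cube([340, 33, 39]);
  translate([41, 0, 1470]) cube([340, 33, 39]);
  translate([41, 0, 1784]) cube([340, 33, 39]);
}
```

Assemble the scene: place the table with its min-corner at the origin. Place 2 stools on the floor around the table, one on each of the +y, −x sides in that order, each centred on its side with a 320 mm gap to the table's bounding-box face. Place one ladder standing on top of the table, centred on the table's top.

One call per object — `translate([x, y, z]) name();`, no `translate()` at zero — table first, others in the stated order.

table();
translate([438, 1171, 0]) stool();
translate([-610, 259, 0]) stool();
translate([372, 409, 733]) ladder();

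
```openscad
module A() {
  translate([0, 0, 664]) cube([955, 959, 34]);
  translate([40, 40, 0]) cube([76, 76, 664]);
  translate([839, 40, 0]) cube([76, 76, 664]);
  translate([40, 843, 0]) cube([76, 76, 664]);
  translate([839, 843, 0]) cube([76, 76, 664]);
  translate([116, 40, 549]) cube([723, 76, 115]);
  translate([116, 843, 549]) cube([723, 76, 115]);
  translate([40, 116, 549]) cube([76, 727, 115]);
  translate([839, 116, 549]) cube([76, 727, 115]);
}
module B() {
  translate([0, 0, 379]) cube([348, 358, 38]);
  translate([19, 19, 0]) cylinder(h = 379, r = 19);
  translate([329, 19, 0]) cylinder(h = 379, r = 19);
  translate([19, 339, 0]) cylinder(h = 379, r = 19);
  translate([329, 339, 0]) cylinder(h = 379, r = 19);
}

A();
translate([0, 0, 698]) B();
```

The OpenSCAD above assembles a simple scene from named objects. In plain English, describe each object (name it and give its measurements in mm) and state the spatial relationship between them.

A is a table with a 955×959 mm rectangular top, 34 mm thick, top surface at z = 698 mm, supported by four 76×76 mm square legs, each inset 40 mm from the nearest pair of top edges, running from the floor. Four apron rails, 76 mm thick and 115 mm tall, run between adjacent legs with their top edges flush with the underside of the top and their outer faces flush with the legs' outer faces.

B is a four-legged stool. The seat is 348×358 mm, 38 mm thick, top at z = 417 mm. It stands on four round legs, each 38 mm in diameter, from z = 0 to the seat underside, each leg's axis is inset half a diameter from the nearest pair of seat edges (so the leg's bounding box is flush with the corner).

The stool is on top of the table.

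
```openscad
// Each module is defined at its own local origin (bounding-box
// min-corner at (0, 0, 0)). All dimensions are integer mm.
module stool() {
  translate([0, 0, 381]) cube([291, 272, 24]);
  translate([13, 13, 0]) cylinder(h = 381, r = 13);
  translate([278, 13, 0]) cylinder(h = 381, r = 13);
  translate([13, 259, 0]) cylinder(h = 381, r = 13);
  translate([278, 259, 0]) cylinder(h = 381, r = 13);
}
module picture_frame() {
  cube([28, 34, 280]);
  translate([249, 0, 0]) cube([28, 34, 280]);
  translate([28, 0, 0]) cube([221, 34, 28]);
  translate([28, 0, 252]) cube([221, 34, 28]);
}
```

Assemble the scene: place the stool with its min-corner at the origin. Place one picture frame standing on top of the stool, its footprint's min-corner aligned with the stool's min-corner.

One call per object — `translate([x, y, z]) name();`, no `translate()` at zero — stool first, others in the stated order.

stool();
translate([0, 0, 405]) picture_frame();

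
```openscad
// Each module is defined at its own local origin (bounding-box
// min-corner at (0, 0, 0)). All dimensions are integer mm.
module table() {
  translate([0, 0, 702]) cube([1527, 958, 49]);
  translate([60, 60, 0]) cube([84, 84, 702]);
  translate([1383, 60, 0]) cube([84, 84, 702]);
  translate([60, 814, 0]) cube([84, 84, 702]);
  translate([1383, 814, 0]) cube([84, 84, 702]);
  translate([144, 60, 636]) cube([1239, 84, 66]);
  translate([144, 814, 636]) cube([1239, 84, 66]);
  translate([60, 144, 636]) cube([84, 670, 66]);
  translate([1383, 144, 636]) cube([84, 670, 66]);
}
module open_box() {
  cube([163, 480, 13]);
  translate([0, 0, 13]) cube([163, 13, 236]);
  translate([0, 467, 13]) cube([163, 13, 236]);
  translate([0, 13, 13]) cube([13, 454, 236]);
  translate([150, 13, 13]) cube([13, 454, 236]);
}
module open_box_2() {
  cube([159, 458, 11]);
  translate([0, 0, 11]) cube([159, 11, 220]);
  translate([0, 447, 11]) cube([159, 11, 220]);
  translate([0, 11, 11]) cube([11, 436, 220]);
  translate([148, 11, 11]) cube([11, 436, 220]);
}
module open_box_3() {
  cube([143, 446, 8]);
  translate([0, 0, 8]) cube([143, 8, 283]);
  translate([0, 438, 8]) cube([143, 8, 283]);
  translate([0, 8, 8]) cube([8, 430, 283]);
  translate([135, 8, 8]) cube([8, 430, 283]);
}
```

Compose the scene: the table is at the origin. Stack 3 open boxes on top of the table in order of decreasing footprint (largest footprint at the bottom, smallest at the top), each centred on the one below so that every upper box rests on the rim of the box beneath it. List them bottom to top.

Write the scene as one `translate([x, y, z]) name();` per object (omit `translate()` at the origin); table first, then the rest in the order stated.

table();
translate([682, 239, 751]) open_box();
translate([684, 250, 1000]) open_box_2();
translate([692, 256, 1231]) open_box_3();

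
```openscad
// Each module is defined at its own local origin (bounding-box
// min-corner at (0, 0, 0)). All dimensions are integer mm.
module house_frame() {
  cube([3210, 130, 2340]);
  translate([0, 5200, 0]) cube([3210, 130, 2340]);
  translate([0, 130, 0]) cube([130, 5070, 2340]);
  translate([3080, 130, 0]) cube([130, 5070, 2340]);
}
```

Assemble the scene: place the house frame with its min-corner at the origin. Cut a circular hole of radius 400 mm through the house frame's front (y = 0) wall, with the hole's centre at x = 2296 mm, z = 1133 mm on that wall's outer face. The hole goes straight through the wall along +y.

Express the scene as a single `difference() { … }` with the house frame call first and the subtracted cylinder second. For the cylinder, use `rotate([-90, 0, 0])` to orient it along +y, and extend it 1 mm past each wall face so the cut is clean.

difference() {
  house_frame();
  translate([2296, -1, 1133]) rotate([-90, 0, 0]) cylinder(h = 132, r = 400);
}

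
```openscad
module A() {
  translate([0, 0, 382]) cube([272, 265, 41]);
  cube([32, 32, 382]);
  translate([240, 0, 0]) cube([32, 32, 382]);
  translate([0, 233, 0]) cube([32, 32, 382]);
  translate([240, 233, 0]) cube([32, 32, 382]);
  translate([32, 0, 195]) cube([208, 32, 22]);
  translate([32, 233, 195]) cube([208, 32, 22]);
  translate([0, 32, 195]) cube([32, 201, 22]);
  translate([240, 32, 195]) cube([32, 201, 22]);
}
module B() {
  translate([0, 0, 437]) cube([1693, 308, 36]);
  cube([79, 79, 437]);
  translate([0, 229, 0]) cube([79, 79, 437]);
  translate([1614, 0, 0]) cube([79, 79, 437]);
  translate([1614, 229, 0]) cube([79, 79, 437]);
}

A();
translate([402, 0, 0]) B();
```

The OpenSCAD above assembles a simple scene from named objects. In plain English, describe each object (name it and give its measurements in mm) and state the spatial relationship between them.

A is a four-legged stool. The seat is a 272×265×41 mm slab whose top surface is at z = 423 mm; four square legs, each 32×32 mm in cross-section, run from the floor (z = 0) to the underside of the seat, each flush with a corner of the seat. Four stretchers, 32 mm wide and 22 mm tall, connect adjacent legs with their undersides at z = 195 mm, each running between the inner faces of the legs it joins and aligned with the legs' outer faces on the other axis.

B is a bench: a 1693×308 mm seat slab, 36 mm thick, top at z = 473 mm, on four 79×79 mm square legs flush with the seat corners and standing on z = 0.

The bench is on the floor beside the stool on its +x side.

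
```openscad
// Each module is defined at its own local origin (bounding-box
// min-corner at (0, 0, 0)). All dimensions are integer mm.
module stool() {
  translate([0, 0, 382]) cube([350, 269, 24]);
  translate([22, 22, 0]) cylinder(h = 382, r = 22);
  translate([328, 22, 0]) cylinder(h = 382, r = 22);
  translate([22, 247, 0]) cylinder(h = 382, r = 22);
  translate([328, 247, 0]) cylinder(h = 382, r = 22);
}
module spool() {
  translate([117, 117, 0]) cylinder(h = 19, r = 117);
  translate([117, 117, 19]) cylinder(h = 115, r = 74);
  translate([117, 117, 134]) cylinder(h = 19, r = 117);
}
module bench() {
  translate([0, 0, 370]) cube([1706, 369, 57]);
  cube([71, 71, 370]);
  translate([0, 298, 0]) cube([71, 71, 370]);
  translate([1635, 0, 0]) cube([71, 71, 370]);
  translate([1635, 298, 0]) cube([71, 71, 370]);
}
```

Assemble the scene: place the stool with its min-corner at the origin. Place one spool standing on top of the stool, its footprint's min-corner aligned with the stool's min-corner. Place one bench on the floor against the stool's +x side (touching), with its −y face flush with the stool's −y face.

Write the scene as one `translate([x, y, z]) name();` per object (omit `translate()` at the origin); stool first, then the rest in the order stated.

stool();
translate([0, 0, 406]) spool();
translate([350, 0, 0]) bench();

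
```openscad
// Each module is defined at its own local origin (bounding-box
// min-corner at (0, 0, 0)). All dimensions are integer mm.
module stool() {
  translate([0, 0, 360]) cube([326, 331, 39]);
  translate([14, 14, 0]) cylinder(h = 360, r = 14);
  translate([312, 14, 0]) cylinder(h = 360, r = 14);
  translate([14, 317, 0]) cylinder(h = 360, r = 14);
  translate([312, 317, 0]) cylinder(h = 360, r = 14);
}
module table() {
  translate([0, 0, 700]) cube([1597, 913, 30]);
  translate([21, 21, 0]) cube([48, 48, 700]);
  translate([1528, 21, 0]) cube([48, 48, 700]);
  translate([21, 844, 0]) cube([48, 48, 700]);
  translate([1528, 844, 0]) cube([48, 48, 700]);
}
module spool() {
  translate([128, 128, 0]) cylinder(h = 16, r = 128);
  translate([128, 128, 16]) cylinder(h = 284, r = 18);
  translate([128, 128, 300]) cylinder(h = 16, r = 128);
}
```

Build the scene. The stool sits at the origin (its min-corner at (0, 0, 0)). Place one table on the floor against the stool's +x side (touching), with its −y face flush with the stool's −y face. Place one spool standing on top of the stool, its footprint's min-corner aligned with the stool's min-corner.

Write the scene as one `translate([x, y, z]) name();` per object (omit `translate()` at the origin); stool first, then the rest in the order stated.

stool();
translate([326, 0, 0]) table();
translate([0, 0, 399]) spool();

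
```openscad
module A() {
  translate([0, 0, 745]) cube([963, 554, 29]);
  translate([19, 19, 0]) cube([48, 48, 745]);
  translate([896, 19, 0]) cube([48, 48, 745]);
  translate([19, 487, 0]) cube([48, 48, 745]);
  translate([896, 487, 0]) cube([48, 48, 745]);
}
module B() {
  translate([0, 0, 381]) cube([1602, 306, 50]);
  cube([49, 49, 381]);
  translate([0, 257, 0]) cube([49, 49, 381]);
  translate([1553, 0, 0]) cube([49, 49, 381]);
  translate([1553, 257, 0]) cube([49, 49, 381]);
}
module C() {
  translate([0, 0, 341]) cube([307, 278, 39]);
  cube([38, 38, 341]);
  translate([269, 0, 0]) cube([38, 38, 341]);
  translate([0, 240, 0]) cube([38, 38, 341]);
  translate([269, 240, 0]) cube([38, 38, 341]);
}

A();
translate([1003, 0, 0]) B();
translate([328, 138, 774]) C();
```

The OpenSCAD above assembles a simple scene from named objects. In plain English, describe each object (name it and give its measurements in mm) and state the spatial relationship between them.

A is a rectangular dining table. The top is 963×554×29 mm with its upper surface at z = 774 mm. It stands on four 48×48 mm square legs, each inset 19 mm from the nearest pair of top edges, running from the floor to the underside of the top.

B is a long wooden bench with a 1602 mm (x) × 306 mm (y) seat, 50 mm thick, its top surface 431 mm above the floor. Four 49 mm square legs at the seat corners, flush with the edges, run from z = 0 to the seat underside.

C is a four-legged stool. The seat is a 307×278×39 mm slab whose top surface is at z = 380 mm; four square legs, each 38×38 mm in cross-section, run from the floor (z = 0) to the underside of the seat, each flush with a corner of the seat.

The bench is on the floor beside the table on its +x side. The stool is on top of the table, centred.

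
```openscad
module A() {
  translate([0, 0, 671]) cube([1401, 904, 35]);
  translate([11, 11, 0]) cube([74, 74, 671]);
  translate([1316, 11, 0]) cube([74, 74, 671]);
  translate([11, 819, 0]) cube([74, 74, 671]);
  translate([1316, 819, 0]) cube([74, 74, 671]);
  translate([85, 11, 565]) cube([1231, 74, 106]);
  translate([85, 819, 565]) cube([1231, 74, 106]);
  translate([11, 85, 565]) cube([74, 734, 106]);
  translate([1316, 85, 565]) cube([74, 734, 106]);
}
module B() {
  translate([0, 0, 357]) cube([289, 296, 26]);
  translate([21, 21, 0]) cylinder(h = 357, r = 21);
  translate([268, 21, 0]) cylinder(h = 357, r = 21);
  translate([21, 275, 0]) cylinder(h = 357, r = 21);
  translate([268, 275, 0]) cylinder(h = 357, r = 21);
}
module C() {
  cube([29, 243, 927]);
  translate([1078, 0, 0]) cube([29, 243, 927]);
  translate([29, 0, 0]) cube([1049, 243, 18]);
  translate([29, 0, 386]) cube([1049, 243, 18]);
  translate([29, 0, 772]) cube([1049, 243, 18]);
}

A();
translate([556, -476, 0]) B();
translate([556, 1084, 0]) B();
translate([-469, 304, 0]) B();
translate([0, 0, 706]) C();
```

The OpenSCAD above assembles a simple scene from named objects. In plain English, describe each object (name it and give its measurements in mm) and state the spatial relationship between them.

A is a table with a 1401×904 mm rectangular top, 35 mm thick, top surface at z = 706 mm, supported by four 74×74 mm square legs, each inset 11 mm from the nearest pair of top edges, running from the floor. Four apron rails, 74 mm thick and 106 mm tall, run between adjacent legs with their top edges flush with the underside of the top and their outer faces flush with the legs' outer faces.

B is a simple wooden stool: a rectangular seat 289 mm (x) by 296 mm (y), 26 mm thick, top face at z = 383 mm, on four round legs, each 42 mm in diameter. The legs rest on z = 0, each leg's axis is inset half a diameter from the nearest pair of seat edges (so the leg's bounding box is flush with the corner).

C is a bookshelf 1107 mm wide overall, 243 mm deep and 927 mm tall. The two sides are 29 mm thick vertical panels. 3 horizontal shelves of 18 mm thickness span between the inner faces of the sides; the lowest shelf sits on the floor and shelves are stacked with a clear vertical gap of 368 mm between each pair.

Three stools sit around the table at the −y, +y, −x sides. The bookshelf is on top of the table.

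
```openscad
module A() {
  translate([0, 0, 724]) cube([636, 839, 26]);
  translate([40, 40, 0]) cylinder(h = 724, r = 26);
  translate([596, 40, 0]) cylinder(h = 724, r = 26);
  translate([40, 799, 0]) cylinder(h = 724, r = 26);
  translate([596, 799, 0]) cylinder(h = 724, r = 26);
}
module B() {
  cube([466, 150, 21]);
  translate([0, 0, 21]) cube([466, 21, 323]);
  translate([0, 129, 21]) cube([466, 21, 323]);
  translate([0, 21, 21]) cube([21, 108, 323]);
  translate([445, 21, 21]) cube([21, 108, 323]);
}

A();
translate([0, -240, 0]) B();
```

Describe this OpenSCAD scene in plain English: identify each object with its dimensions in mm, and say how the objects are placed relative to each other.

A is a rectangular dining table. The top is 636×839×26 mm with its upper surface at z = 750 mm. It stands on four round legs of 52 mm diameter, each leg's bounding box inset 14 mm from the nearest pair of top edges, running from the floor to the underside of the top.

B is an open-topped rectangular box: outside dimensions 466×150×344 mm, with a uniform wall and base thickness of 21 mm. The base is a full 466×150 slab on the floor; four walls sit on top of the base. The front and back walls (the −y and +y sides) span the full width; the two side walls fit between them.

The open box is on the floor beside the table on its −y side.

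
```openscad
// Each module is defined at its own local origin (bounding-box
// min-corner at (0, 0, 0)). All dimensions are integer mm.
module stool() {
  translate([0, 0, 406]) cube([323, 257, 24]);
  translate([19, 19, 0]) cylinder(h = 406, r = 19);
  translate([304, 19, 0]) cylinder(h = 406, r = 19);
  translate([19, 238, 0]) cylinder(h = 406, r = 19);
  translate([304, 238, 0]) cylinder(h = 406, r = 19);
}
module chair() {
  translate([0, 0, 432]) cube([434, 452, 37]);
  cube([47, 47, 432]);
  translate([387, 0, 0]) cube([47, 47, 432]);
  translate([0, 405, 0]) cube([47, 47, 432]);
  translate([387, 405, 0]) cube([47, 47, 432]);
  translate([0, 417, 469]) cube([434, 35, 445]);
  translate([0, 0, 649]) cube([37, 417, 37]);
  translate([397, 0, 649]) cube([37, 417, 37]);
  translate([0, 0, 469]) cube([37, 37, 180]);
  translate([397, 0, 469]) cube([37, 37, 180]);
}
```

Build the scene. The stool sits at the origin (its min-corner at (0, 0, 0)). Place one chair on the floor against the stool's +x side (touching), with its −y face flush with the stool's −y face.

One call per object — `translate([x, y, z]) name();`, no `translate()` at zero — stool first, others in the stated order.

stool();
translate([323, 0, 0]) chair();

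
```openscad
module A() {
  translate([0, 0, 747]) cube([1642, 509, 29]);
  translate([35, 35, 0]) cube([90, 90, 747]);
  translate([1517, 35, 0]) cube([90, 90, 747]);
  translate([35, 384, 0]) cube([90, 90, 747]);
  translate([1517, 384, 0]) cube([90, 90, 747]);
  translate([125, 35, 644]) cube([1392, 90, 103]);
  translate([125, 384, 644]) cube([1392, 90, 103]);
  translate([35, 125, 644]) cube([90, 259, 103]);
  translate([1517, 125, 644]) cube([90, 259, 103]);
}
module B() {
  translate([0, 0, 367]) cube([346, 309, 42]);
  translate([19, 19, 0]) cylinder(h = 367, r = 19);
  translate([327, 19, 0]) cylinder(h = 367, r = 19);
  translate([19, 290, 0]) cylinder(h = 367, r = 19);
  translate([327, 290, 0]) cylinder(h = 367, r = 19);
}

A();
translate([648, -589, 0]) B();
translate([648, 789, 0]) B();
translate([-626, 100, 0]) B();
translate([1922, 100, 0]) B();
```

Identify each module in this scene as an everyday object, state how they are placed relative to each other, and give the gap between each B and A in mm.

A is a table. B is a stool. Four stools sit around the table at the −y, +y, −x, +x sides. The gap between each stool and the table is 280 mm.

Each stool's nearest face is 280 mm from the table's bounding box.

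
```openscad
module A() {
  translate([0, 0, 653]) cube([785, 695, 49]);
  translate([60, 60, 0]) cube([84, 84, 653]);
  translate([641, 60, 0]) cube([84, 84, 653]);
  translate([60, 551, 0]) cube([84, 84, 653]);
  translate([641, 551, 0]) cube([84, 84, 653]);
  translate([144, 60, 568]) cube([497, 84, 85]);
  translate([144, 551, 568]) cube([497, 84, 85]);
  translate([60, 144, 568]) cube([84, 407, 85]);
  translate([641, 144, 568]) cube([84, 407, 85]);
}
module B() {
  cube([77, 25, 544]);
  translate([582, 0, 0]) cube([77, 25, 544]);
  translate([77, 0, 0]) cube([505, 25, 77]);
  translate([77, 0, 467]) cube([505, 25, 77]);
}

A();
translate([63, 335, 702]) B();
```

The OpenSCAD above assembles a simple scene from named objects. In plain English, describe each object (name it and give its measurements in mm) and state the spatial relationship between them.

A is a table with a 785×695 mm rectangular top, 49 mm thick, top surface at z = 702 mm, supported by four 84×84 mm square legs, each inset 60 mm from the nearest pair of top edges, running from the floor. Four apron rails, 84 mm thick and 85 mm tall, run between adjacent legs with their top edges flush with the underside of the top and their outer faces flush with the legs' outer faces.

B is a picture frame with a 505×390 mm rectangular opening (x by z) and a uniform 77 mm border on every side. Frame depth is 25 mm along y. It is built from two vertical stiles running the full outside height and two horizontal rails spanning the gap between the stiles.

The picture frame is on top of the table, centred.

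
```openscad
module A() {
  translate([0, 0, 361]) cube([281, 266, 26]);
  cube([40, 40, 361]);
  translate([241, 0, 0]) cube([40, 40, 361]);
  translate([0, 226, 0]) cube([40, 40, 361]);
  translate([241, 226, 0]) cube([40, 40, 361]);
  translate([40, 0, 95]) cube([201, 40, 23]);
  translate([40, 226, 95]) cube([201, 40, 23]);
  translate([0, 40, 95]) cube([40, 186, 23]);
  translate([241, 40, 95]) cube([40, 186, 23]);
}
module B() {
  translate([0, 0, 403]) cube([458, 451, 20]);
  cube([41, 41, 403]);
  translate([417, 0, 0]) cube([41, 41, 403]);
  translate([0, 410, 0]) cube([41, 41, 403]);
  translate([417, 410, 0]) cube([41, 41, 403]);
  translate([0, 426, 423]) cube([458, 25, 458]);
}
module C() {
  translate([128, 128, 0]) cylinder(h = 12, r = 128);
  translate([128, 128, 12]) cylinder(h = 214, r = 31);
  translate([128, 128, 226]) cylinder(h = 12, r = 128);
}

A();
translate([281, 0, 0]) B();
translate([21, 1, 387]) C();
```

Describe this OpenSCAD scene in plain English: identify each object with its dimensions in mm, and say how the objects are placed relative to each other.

A is a simple wooden stool: a rectangular seat 281 mm (x) by 266 mm (y), 26 mm thick, top face at z = 387 mm, on four square legs, each 40×40 mm in cross-section. The legs rest on z = 0, each flush with a corner of the seat. Four stretchers, 40 mm wide and 23 mm tall, connect adjacent legs with their undersides at z = 95 mm, each running between the inner faces of the legs it joins and aligned with the legs' outer faces on the other axis.

B is a chair. The seat is a 458×451×20 mm slab with its top at z = 423 mm, on four 41×41 mm corner legs (flush with the seat edges, standing on z = 0). A flat backrest 25 mm thick, 458 mm tall, spans the full seat width and rises from the seat top along its +y edge, rear face flush with the rear of the seat.

C is a spool: two coaxial disc flanges of radius 128 mm and thickness 12 mm, joined by a core cylinder of radius 31 mm and height 214 mm. The lower flange rests on z = 0 and the three cylinders share a vertical axis.

The chair is against the stool's +x side, with their −y faces flush. The spool is on top of the stool.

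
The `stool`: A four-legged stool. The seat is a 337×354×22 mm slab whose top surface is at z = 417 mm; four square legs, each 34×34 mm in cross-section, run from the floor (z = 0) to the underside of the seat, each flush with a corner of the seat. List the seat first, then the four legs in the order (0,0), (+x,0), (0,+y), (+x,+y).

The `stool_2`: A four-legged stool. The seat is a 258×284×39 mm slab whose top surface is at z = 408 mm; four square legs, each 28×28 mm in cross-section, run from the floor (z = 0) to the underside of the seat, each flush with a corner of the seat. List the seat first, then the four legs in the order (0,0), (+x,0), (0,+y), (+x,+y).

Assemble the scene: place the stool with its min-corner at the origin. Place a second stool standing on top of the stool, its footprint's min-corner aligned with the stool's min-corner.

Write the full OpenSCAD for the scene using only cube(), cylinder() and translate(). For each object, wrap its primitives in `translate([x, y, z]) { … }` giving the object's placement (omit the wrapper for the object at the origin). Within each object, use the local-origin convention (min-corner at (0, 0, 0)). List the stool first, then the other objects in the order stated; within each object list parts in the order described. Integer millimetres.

translate([0, 0, 395]) cube([337, 354, 22]);
cube([34, 34, 395]);
translate([303, 0, 0]) cube([34, 34, 395]);
translate([0, 320, 0]) cube([34, 34, 395]);
translate([303, 320, 0]) cube([34, 34, 395]);
translate([0, 0, 417]) {
  translate([0, 0, 369]) cube([258, 284, 39]);
  cube([28, 28, 369]);
  translate([230, 0, 0]) cube([28, 28, 369]);
  translate([0, 256, 0]) cube([28, 28, 369]);
  translate([230, 256, 0]) cube([28, 28, 369]);
}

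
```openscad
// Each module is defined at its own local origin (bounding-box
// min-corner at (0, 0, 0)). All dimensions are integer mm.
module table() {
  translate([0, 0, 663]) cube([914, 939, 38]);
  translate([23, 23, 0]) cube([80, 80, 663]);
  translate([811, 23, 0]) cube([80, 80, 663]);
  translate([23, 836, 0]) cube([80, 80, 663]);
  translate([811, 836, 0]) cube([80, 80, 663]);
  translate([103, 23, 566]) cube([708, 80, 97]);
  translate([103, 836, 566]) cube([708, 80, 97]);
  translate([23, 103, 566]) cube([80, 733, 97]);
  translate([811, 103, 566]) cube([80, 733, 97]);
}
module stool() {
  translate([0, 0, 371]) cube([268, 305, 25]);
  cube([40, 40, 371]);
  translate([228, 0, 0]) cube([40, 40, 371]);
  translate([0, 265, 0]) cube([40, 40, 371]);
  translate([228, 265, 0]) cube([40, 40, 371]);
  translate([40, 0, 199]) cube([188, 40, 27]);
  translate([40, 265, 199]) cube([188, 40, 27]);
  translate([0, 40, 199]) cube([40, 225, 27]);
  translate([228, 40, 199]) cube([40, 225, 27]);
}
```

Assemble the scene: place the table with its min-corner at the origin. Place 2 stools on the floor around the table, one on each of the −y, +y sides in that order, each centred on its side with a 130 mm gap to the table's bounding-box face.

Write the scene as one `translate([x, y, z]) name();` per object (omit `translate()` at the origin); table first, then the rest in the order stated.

table();
translate([323, -435, 0]) stool();
translate([323, 1069, 0]) stool();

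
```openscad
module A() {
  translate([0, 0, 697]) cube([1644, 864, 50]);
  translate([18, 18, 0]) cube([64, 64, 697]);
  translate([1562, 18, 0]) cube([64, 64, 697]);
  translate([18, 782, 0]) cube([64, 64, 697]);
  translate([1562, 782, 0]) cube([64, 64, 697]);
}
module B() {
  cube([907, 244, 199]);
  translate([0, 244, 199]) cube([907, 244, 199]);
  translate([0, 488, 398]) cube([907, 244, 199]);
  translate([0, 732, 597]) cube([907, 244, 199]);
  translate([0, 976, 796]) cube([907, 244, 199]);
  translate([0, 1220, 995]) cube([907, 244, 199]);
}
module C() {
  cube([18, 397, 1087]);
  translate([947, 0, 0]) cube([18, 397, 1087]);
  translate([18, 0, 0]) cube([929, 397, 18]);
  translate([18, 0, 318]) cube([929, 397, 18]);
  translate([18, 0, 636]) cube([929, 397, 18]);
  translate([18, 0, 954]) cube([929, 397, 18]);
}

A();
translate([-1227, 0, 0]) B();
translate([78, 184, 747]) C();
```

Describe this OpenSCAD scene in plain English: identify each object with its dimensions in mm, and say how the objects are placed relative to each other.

A is a table with a 1644×864 mm rectangular top, 50 mm thick, top surface at z = 747 mm, supported by four 64×64 mm square legs, each inset 18 mm from the nearest pair of top edges, running from the floor.

B is a run of 6 identical solid stair steps. Each tread is 907×244 mm and each step block is 199 mm high. Step 1 rests on the floor; step k is offset from step 1 by (k−1)×244 mm in y and (k−1)×199 mm in z.

C is a bookshelf 965 mm wide overall, 397 mm deep and 1087 mm tall. The two sides are 18 mm thick vertical panels. 4 horizontal shelves of 18 mm thickness span between the inner faces of the sides; the lowest shelf sits on the floor and shelves are stacked with a clear vertical gap of 300 mm between each pair.

The staircase is on the floor beside the table on its −x side. The bookshelf is on top of the table.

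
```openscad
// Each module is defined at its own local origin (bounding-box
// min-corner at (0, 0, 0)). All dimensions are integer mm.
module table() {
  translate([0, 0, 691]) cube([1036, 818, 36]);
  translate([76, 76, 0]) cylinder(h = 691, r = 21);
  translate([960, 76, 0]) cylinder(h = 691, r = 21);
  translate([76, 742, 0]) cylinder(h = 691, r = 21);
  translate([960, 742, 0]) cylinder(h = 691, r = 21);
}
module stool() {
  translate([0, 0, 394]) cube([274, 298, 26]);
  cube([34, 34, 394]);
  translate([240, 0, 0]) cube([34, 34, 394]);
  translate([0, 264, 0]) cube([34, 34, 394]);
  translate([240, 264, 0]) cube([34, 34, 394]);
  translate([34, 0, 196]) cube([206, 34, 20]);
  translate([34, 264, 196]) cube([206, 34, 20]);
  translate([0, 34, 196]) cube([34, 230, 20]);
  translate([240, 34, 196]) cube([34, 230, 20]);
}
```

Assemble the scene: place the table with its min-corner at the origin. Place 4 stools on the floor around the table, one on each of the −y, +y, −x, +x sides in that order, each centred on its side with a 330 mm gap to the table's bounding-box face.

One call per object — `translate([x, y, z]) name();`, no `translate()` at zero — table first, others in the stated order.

table();
translate([381, -628, 0]) stool();
translate([381, 1148, 0]) stool();
translate([-604, 260, 0]) stool();
translate([1366, 260, 0]) stool();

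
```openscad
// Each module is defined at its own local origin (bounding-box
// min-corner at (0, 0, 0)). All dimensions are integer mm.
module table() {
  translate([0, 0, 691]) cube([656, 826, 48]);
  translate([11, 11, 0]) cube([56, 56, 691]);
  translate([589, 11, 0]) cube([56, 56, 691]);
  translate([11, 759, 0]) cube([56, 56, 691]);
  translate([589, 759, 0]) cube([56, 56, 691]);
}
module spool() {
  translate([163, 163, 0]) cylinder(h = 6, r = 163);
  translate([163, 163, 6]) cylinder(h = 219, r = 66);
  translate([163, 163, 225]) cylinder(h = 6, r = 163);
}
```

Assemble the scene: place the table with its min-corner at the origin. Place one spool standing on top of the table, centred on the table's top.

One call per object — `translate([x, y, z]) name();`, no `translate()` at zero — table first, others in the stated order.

table();
translate([165, 250, 739]) spool();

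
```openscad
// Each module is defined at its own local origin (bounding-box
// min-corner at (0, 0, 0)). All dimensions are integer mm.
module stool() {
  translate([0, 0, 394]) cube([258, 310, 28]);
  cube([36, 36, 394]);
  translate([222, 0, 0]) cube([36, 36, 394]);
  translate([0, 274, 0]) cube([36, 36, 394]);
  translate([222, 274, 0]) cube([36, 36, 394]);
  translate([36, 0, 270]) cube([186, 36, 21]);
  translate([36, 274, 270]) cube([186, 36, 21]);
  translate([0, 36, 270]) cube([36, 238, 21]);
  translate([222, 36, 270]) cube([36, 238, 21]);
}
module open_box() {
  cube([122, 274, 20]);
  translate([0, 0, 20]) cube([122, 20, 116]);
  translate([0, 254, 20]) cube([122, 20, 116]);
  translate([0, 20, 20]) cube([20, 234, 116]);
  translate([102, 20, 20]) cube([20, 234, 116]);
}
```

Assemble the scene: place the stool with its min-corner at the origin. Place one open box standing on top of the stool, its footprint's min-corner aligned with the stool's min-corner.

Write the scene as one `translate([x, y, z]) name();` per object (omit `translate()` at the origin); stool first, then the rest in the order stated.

stool();
translate([0, 0, 422]) open_box();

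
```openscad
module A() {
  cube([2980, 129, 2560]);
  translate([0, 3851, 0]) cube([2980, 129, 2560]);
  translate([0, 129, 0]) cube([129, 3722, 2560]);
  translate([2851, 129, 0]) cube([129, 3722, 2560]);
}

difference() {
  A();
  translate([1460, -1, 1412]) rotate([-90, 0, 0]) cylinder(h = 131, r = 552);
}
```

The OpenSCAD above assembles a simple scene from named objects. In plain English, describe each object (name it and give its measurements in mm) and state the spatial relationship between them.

A is a box-shaped house frame (walls only): outside footprint 2980×3980 mm, wall height 2560 mm, wall thickness 129 mm. The two y-facing walls run the full x-width; the two x-facing walls fit between the inner faces of the y-facing walls.

The house frame has a circular hole of radius 552 mm through its front wall, centred at (x = 1460, z = 1412).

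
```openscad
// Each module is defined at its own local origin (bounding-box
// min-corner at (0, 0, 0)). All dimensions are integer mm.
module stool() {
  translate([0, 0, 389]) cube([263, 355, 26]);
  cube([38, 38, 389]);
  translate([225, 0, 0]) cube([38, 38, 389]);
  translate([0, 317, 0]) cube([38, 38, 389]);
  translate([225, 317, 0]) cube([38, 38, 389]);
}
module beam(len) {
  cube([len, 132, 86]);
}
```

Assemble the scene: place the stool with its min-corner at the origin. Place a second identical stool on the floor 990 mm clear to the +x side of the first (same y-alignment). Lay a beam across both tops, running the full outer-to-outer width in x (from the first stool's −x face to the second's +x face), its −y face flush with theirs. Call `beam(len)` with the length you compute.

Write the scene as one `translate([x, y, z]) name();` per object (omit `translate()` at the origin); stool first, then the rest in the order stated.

stool();
translate([1253, 0, 0]) stool();
translate([0, 0, 415]) beam(1516);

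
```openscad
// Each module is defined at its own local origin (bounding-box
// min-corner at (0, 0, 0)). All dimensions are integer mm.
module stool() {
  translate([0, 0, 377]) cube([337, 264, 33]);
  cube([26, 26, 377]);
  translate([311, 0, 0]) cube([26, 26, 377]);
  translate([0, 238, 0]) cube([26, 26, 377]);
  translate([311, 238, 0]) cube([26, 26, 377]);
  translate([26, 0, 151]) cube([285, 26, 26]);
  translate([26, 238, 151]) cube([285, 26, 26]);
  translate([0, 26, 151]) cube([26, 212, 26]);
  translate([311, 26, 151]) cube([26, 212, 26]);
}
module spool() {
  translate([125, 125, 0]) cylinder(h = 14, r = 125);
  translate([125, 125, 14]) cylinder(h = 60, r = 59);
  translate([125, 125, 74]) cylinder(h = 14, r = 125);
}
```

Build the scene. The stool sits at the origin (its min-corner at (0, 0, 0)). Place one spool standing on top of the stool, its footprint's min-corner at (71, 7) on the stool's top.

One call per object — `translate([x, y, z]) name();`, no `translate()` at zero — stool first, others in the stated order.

stool();
translate([71, 7, 410]) spool();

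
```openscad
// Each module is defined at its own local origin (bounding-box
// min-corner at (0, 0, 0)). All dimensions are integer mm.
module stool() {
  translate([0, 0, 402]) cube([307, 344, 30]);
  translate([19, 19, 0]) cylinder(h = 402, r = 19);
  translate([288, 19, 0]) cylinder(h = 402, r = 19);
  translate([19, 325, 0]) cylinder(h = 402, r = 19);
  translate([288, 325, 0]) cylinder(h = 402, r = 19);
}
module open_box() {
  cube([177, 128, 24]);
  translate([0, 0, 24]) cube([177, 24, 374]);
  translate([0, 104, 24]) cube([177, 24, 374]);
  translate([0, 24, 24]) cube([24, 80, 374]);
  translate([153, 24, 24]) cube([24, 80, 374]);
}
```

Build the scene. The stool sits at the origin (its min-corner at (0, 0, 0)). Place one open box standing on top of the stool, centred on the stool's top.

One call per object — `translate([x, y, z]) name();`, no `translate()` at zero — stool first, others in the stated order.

stool();
translate([65, 108, 432]) open_box();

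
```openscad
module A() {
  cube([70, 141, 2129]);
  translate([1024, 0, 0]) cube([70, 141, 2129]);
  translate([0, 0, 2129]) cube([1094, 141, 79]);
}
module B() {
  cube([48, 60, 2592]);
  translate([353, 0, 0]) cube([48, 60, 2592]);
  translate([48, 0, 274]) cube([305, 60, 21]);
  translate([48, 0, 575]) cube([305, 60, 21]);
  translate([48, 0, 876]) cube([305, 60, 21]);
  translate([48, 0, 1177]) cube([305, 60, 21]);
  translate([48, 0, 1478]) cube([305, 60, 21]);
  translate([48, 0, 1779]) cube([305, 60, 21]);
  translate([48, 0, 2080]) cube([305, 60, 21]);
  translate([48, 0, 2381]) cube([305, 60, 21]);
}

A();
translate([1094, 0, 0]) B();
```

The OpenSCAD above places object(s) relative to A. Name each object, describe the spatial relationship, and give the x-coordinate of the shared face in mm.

A is a door frame. B is a ladder. The ladder is against the door frame's +x side, with their −y faces flush. The x-coordinate of the shared face is 1094 mm.

The door frame's +x face and the ladder's −x face are both at x = 1094 mm.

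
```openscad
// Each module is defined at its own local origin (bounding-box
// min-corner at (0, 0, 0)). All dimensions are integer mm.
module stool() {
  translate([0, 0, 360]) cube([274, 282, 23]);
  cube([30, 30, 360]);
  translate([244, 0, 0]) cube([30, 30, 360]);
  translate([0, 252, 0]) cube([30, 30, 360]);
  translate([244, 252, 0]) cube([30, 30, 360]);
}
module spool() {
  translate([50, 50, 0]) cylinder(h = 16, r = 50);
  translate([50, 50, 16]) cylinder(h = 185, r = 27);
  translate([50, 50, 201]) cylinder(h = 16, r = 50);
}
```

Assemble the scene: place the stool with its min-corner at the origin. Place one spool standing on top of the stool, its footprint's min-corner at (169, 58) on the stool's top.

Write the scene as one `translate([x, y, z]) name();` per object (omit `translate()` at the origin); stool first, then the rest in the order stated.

stool();
translate([169, 58, 383]) spool();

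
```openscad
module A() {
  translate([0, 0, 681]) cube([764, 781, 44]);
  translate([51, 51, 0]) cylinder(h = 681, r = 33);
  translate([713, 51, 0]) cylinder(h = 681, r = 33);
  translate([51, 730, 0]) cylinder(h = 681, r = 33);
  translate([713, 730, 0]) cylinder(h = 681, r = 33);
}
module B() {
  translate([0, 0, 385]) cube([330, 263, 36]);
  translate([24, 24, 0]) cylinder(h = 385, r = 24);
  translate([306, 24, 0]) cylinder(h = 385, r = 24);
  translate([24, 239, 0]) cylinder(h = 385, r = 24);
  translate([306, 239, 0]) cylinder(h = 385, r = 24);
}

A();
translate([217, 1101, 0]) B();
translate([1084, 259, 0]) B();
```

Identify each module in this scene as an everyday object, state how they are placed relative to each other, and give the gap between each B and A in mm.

A is a table. B is a stool. Two stools sit around the table at the +y, +x sides. The gap between each stool and the table is 320 mm.

Each stool's nearest face is 320 mm from the table's bounding box.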